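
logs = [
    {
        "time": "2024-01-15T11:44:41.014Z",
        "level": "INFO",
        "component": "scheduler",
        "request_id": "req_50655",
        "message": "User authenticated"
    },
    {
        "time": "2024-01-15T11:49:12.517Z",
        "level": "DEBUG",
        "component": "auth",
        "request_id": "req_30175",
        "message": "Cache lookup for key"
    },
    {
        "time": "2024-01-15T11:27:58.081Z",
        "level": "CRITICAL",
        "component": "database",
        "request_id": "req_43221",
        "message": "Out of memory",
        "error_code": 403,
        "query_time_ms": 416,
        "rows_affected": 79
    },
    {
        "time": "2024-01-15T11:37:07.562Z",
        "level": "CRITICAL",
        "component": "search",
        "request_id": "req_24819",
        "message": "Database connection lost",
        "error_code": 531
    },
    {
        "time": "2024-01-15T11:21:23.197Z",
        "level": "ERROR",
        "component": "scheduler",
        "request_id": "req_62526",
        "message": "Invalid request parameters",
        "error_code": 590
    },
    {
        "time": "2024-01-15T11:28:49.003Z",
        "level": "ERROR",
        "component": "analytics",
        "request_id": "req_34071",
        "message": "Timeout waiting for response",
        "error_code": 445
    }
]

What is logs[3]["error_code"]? 531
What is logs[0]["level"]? "INFO"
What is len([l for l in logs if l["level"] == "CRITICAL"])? 2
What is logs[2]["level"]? "CRITICAL"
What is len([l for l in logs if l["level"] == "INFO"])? 1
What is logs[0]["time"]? "2024-01-15T11:44:41.014Z"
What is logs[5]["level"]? "ERROR"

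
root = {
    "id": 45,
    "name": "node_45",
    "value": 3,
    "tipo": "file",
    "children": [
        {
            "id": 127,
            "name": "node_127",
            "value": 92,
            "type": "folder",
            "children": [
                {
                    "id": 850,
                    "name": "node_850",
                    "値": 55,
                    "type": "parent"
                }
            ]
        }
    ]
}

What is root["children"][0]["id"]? 127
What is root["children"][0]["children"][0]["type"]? "parent"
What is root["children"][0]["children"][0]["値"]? 55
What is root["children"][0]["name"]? "node_127"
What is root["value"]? 3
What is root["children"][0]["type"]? "folder"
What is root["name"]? "node_45"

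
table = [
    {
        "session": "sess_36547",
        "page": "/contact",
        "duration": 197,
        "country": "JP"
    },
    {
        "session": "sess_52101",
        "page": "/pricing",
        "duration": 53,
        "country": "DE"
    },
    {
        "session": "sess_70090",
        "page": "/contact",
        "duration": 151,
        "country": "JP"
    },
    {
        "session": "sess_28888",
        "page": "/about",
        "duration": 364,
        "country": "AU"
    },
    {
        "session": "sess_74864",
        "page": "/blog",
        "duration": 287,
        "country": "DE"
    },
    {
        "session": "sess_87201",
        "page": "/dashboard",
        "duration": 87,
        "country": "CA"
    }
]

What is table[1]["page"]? "/pricing"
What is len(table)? 6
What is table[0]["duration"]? 197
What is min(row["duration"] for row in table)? 53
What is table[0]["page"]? "/contact"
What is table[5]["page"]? "/dashboard"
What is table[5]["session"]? "sess_87201"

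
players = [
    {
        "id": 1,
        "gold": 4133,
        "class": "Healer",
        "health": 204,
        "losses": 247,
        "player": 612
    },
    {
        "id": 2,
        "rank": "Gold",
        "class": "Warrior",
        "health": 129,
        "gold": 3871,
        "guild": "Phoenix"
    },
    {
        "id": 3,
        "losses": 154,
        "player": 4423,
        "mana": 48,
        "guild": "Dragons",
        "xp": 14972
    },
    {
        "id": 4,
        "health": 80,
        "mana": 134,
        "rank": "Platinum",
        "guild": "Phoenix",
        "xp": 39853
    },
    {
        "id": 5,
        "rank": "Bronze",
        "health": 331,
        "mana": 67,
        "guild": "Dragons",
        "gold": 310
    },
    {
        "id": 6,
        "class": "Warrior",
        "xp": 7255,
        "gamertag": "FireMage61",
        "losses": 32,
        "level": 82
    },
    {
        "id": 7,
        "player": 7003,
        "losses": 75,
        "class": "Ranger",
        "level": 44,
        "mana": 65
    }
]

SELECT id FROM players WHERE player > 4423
[7]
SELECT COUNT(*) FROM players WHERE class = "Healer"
1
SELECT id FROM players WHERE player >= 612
[1, 3, 7]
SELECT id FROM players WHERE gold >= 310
[1, 2, 5]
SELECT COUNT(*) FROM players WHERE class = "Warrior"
2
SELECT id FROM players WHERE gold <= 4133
[1, 2, 5]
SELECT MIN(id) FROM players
1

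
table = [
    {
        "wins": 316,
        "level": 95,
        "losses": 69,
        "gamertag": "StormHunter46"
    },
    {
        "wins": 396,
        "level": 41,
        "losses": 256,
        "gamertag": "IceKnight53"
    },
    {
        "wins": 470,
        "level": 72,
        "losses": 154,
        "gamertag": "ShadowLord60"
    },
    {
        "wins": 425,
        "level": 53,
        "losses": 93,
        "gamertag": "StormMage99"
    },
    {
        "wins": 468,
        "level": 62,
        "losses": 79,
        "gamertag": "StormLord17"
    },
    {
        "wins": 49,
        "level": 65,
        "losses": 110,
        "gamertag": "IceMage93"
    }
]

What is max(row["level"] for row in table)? 95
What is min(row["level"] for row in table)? 41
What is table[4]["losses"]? 79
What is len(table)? 6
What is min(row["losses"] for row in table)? 69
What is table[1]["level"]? 41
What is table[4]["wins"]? 468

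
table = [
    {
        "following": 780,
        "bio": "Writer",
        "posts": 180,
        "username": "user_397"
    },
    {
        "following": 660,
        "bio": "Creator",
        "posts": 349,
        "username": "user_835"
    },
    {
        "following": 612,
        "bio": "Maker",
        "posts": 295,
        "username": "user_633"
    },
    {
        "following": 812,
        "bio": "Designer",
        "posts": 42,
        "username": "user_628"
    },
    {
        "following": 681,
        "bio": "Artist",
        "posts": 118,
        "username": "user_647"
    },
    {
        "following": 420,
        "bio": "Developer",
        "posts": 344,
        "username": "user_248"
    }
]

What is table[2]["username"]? "user_633"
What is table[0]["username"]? "user_397"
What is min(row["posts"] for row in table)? 42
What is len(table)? 6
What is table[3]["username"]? "user_628"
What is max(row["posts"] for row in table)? 349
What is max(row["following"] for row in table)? 812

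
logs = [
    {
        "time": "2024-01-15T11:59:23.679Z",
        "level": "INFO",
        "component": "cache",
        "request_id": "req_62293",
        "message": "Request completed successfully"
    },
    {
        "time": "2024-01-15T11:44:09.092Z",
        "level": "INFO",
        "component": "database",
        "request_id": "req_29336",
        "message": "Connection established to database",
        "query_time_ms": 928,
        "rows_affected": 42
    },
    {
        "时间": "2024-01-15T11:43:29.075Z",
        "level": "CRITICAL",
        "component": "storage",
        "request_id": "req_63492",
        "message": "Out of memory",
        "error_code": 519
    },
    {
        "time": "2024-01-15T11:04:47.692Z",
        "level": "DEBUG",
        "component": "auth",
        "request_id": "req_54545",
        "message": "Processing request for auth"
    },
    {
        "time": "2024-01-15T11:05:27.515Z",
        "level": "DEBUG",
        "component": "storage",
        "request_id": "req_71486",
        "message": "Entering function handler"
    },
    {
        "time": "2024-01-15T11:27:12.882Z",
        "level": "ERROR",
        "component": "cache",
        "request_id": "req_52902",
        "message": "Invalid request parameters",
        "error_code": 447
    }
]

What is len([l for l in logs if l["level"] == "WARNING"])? 0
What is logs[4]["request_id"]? "req_71486"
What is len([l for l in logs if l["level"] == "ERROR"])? 1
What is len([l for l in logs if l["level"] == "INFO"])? 2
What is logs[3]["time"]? "2024-01-15T11:04:47.692Z"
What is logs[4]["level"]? "DEBUG"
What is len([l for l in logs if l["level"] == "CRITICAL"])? 1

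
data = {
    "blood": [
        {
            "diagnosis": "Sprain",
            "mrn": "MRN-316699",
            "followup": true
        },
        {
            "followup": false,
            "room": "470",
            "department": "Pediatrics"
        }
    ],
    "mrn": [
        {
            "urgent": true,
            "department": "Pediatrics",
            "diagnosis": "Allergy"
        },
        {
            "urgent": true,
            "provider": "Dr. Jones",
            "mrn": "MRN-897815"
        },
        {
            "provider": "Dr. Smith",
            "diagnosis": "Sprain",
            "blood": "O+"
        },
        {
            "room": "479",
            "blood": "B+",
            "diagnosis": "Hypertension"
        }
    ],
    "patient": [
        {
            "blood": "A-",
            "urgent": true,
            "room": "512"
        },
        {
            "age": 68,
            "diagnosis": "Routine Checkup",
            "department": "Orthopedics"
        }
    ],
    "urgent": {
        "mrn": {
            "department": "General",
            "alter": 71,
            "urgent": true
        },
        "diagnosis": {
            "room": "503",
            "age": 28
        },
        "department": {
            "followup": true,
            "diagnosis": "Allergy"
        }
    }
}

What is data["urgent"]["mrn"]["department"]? "General"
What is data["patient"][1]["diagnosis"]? "Routine Checkup"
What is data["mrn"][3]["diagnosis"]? "Hypertension"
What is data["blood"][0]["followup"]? True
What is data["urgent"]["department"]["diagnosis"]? "Allergy"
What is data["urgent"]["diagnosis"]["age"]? 28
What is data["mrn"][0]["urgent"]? True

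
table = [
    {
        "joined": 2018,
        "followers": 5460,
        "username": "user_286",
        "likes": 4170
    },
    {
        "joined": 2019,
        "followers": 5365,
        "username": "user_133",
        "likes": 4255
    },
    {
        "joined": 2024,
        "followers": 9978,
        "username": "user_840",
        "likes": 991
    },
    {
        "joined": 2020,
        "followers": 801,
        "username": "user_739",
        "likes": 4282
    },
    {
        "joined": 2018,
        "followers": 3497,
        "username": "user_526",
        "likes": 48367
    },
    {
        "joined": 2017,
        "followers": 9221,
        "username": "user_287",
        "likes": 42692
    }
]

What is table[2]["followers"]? 9978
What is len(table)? 6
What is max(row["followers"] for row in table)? 9978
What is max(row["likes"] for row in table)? 48367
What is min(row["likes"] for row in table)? 991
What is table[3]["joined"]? 2020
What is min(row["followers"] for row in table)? 801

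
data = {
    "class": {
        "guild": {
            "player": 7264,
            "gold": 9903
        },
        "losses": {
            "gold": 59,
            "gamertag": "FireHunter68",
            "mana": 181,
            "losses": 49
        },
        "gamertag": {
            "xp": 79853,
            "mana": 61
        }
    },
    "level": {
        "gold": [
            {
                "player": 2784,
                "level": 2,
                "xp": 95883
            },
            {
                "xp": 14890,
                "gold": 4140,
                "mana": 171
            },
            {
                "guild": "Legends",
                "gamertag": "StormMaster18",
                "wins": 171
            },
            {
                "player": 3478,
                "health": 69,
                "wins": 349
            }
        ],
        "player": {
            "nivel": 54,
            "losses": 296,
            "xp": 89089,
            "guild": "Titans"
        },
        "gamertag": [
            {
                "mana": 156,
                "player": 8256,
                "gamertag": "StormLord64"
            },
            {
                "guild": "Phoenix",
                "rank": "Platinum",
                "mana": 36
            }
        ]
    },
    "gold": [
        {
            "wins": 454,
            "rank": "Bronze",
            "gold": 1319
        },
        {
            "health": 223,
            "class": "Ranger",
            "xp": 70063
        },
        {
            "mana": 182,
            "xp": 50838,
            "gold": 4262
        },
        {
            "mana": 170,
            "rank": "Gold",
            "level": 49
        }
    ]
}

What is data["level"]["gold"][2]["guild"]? "Legends"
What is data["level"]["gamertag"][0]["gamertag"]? "StormLord64"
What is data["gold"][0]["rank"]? "Bronze"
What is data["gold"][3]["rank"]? "Gold"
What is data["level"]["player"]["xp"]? 89089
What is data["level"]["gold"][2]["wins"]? 171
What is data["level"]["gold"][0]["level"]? 2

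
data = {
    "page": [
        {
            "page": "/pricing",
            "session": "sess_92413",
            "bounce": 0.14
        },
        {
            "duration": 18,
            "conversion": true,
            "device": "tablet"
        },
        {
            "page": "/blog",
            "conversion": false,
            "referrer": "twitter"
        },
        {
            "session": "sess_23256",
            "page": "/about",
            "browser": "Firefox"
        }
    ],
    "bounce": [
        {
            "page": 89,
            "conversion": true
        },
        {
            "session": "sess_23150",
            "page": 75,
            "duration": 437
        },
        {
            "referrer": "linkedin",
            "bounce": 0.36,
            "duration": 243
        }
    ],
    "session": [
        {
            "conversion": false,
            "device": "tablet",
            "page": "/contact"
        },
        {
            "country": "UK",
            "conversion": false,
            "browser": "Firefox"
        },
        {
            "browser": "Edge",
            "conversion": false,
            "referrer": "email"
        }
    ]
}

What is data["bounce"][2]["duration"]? 243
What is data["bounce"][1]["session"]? "sess_23150"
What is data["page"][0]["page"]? "/pricing"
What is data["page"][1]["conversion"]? True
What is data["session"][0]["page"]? "/contact"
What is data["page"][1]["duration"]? 18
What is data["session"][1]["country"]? "UK"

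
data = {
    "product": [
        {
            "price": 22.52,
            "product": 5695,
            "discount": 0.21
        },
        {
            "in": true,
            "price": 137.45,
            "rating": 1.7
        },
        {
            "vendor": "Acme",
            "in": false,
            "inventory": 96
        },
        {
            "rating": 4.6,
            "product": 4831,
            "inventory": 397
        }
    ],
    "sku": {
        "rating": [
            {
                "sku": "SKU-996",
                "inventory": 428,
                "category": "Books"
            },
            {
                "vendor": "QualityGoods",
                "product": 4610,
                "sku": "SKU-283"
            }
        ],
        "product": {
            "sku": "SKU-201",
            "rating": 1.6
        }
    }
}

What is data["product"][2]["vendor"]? "Acme"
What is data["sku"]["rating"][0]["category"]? "Books"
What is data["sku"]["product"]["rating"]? 1.6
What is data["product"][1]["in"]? True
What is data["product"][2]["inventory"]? 96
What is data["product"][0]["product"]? 5695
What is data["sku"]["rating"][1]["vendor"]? "QualityGoods"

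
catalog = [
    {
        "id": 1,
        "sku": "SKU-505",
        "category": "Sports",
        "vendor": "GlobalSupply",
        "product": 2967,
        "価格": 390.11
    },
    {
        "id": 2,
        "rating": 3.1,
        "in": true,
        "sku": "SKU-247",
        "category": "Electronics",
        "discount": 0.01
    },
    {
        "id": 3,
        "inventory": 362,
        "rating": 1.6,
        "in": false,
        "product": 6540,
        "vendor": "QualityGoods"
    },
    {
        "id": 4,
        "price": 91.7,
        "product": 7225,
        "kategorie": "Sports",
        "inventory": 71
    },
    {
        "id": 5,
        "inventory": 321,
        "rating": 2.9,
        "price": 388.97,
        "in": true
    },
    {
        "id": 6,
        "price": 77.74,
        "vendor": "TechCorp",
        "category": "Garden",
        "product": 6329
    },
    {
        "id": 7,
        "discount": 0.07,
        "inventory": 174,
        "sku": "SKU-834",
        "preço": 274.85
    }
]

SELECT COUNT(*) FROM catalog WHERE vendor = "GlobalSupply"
1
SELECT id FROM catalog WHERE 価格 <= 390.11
[1]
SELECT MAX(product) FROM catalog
7225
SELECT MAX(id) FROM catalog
7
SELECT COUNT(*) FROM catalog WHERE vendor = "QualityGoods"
1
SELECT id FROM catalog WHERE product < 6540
[1, 6]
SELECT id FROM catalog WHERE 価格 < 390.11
[]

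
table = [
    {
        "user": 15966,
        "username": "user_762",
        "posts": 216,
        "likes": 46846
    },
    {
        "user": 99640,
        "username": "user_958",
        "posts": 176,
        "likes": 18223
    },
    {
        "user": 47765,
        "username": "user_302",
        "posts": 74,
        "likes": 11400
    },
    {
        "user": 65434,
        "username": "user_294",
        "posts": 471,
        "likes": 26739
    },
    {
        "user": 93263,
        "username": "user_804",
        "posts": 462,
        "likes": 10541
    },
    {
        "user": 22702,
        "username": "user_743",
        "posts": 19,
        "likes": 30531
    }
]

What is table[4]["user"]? 93263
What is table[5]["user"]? 22702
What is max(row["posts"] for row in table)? 471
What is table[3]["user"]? 65434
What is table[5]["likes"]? 30531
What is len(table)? 6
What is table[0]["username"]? "user_762"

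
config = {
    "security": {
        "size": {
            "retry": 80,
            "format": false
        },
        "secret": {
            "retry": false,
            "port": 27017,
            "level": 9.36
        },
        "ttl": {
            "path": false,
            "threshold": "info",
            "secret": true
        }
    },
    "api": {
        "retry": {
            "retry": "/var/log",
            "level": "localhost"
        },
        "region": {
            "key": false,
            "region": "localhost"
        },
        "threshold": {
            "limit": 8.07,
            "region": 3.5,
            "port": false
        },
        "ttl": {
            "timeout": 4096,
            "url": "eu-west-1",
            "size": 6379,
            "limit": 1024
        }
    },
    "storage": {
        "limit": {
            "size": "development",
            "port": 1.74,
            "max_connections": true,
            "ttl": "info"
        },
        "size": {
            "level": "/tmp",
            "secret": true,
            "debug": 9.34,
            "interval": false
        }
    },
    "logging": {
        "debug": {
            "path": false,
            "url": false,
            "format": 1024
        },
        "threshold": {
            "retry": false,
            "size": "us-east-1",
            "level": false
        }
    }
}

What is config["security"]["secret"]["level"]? 9.36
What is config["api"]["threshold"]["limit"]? 8.07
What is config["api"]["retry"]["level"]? "localhost"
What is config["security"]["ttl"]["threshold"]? "info"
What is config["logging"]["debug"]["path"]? False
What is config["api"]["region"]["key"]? False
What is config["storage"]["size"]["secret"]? True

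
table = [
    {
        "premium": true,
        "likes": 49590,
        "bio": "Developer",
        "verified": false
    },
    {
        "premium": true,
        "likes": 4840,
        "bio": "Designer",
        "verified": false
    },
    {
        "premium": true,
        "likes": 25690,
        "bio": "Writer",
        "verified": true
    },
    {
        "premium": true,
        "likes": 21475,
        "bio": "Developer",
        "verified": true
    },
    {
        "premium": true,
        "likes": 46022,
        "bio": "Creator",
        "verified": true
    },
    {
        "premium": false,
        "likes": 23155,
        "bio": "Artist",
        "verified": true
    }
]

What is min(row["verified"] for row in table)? False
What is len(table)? 6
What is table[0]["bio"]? "Developer"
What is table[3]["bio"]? "Developer"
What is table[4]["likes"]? 46022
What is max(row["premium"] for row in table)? True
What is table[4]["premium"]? True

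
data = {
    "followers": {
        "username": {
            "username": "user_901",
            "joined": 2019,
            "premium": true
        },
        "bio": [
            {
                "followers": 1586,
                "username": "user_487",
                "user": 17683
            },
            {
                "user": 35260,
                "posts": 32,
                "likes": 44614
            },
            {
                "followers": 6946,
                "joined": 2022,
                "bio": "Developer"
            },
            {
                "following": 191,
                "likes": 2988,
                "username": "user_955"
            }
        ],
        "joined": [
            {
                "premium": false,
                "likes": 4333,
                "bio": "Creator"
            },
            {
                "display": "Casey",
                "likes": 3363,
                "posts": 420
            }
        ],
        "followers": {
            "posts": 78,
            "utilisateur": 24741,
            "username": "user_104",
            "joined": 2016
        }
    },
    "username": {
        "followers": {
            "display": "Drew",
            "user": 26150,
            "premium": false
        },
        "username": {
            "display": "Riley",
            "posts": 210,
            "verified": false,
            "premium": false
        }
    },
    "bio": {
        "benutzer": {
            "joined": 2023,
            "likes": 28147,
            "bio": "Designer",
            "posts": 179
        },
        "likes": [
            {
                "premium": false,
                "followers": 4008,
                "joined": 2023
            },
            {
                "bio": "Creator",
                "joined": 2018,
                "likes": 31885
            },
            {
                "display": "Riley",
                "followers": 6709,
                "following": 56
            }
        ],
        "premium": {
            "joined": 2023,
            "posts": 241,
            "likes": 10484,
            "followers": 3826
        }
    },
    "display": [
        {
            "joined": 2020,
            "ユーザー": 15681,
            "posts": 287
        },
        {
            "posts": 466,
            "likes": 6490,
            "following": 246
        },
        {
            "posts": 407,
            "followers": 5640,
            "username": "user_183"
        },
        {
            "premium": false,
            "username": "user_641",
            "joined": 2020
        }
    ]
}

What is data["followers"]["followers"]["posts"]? 78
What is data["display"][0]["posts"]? 287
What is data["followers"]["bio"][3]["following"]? 191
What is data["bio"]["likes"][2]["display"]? "Riley"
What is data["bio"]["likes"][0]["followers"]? 4008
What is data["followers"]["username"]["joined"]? 2019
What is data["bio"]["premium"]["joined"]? 2023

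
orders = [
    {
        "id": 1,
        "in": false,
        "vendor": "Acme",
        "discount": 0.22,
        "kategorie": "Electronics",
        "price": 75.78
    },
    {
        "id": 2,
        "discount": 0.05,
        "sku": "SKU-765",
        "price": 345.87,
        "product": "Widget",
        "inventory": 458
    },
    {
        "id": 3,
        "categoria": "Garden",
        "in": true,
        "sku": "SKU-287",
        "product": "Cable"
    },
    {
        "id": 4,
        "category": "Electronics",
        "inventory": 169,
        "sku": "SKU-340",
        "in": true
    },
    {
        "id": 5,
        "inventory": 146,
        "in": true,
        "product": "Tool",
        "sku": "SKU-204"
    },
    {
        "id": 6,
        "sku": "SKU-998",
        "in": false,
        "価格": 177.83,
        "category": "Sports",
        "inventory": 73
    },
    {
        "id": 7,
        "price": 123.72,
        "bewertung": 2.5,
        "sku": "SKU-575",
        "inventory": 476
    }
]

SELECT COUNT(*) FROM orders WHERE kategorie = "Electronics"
1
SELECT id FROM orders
[1, 2, 3, 4, 5, 6, 7]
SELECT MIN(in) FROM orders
False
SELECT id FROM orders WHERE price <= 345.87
[1, 2, 7]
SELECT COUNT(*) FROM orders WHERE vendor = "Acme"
1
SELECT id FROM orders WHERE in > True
[]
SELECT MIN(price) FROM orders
75.78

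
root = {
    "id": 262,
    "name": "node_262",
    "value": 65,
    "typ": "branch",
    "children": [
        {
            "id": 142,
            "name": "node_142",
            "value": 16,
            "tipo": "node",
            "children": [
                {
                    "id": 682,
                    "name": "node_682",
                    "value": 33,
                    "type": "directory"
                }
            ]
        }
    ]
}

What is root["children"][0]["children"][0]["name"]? "node_682"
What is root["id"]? 262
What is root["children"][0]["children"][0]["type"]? "directory"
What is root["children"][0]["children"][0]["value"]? 33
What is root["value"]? 65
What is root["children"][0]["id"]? 142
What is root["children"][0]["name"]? "node_142"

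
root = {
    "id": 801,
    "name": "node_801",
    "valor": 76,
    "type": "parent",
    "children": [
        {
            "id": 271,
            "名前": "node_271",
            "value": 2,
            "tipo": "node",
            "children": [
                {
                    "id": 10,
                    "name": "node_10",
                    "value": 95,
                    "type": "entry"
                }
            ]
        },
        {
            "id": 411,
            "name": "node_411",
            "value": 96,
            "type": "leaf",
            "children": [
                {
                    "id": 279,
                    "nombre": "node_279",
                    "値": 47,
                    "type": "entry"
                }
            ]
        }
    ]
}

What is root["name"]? "node_801"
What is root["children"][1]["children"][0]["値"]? 47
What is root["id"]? 801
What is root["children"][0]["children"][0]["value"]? 95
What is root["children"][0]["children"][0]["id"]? 10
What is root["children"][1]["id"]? 411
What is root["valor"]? 76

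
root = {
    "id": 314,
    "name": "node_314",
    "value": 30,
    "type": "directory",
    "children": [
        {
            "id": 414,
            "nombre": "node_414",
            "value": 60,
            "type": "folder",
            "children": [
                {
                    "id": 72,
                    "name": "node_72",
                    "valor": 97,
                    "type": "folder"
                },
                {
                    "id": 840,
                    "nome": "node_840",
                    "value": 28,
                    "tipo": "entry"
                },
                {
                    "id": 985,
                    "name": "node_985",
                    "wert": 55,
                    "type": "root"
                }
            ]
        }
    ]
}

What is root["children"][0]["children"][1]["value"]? 28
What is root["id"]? 314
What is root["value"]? 30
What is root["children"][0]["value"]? 60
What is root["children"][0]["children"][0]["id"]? 72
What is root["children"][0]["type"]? "folder"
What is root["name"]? "node_314"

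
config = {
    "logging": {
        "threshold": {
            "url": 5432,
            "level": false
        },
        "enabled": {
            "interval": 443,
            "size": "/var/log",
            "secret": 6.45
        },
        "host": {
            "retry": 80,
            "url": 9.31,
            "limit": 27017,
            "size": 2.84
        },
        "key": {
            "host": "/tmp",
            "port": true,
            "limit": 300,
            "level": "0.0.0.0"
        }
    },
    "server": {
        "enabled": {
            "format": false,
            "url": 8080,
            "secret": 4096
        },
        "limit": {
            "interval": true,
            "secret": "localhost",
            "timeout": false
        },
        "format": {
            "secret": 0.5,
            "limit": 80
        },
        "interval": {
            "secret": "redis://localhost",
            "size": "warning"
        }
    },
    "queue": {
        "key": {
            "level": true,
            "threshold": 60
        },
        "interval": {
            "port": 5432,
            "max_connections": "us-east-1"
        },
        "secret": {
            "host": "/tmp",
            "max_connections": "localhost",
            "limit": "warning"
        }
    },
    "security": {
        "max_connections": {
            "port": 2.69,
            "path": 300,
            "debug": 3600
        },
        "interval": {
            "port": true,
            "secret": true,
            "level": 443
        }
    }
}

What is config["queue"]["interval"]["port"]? 5432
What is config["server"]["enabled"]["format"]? False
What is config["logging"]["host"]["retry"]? 80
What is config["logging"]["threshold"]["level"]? False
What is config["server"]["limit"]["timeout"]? False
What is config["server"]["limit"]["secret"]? "localhost"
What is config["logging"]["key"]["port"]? True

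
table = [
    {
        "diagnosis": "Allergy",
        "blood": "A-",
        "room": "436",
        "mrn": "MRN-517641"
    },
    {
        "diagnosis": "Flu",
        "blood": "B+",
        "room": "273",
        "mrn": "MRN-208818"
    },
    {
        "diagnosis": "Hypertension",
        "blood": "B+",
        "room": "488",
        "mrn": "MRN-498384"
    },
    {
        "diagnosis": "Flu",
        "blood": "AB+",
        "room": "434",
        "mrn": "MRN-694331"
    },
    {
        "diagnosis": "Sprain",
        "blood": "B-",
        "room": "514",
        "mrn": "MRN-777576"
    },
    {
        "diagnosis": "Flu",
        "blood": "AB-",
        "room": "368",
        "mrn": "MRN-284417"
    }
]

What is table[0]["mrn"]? "MRN-517641"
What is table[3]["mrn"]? "MRN-694331"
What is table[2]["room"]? "488"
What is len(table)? 6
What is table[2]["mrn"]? "MRN-498384"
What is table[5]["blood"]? "AB-"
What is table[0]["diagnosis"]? "Allergy"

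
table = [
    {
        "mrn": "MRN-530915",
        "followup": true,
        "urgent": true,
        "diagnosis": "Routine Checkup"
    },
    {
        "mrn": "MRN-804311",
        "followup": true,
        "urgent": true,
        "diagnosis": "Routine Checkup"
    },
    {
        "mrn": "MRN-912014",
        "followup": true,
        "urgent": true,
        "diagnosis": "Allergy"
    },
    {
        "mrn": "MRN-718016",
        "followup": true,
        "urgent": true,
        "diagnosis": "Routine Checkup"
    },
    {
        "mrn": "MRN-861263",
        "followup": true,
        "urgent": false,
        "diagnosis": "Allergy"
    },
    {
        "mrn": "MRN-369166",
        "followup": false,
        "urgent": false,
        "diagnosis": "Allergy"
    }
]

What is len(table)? 6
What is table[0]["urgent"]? True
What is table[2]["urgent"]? True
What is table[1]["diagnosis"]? "Routine Checkup"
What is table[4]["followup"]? True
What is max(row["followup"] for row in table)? True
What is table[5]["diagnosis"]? "Allergy"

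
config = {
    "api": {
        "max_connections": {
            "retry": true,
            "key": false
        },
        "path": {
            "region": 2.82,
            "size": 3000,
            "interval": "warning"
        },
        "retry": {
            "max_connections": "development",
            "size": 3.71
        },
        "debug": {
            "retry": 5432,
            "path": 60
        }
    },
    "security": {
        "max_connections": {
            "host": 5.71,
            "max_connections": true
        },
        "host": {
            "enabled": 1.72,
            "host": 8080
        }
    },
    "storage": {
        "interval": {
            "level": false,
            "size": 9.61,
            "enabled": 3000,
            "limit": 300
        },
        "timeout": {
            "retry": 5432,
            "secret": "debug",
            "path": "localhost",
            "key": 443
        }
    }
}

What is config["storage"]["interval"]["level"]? False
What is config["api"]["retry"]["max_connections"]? "development"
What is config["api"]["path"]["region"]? 2.82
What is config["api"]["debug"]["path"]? 60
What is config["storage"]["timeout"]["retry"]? 5432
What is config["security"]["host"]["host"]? 8080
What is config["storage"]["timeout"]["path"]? "localhost"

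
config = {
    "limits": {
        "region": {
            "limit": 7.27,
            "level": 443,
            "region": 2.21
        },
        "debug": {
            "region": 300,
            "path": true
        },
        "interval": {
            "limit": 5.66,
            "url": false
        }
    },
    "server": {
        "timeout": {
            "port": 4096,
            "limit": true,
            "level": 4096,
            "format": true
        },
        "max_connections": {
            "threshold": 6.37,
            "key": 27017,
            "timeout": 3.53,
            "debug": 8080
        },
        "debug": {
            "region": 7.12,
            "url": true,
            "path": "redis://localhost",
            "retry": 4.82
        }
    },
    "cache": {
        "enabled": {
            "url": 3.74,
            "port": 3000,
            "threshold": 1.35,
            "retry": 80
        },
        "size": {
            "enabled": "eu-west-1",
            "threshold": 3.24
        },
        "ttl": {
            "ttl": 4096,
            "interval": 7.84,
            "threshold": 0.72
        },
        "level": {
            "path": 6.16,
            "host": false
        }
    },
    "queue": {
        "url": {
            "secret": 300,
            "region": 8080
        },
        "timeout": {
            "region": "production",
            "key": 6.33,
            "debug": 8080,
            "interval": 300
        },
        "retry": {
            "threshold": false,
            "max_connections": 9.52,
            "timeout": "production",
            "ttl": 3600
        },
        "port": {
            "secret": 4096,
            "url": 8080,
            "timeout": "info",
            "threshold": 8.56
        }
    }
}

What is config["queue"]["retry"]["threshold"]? False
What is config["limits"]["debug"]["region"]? 300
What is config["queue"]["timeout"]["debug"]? 8080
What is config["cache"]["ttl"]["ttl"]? 4096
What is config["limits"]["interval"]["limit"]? 5.66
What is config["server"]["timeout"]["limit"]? True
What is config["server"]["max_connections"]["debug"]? 8080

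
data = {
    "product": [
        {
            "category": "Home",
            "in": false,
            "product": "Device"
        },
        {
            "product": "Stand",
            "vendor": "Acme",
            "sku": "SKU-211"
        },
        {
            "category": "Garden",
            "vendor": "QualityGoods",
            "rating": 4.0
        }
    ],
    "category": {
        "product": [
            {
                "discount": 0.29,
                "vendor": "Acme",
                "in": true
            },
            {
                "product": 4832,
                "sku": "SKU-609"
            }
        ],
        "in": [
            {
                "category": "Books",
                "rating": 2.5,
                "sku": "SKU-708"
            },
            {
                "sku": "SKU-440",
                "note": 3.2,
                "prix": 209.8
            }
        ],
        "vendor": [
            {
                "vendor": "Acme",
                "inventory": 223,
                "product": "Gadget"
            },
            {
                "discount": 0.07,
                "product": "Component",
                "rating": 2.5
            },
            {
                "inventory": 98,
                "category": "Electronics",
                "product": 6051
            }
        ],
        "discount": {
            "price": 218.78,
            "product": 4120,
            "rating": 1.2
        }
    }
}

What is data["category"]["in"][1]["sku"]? "SKU-440"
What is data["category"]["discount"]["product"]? 4120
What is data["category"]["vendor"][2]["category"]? "Electronics"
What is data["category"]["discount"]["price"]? 218.78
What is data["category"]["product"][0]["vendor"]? "Acme"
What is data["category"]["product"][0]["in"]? True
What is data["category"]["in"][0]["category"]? "Books"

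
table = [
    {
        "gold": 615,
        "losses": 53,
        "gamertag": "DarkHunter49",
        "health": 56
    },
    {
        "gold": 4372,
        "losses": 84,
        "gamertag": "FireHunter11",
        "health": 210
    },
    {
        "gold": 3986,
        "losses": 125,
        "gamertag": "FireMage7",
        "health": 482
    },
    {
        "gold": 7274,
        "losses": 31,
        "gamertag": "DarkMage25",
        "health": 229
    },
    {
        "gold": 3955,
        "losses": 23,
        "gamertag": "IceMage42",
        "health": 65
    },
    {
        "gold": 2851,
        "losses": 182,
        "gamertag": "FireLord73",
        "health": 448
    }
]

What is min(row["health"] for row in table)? 56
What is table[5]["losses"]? 182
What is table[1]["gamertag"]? "FireHunter11"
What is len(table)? 6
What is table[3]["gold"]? 7274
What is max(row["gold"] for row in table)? 7274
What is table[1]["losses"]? 84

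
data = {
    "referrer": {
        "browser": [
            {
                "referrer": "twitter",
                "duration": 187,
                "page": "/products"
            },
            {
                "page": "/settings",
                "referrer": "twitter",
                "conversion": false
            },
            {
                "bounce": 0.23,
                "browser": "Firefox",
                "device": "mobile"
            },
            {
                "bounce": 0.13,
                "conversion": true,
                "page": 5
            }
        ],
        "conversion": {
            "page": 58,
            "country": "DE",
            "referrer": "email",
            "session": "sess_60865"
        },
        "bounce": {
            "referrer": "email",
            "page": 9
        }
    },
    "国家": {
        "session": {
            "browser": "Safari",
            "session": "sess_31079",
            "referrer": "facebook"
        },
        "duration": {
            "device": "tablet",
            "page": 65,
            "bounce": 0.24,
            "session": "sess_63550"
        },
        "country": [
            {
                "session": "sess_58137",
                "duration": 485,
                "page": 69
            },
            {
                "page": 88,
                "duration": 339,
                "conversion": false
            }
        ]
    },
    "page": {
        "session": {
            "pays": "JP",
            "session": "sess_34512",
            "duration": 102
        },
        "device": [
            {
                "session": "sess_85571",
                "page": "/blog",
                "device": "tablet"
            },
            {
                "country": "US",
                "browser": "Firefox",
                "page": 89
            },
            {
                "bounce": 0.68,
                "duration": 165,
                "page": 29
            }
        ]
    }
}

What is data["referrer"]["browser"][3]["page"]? 5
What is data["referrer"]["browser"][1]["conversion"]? False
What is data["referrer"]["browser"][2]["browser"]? "Firefox"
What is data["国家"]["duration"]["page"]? 65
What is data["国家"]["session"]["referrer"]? "facebook"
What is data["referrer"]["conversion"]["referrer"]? "email"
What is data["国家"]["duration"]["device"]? "tablet"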